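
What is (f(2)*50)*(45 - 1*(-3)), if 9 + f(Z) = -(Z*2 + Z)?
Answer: -36000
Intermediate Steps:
f(Z) = -9 - 3*Z (f(Z) = -9 - (Z*2 + Z) = -9 - (2*Z + Z) = -9 - 3*Z)
(f(2)*50)*(45 - 1*(-3)) = ((-9 - 3*2)*50)*(45 - 1*(-3)) = ((-9 - 6)*50)*(45 + 3) = -15*50*48 = -750*48 = -36000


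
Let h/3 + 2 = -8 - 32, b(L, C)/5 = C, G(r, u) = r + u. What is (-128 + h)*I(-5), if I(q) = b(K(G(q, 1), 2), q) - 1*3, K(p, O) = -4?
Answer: 7112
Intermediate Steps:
b(L, C) = 5*C
h = -126 (h = -6 + 3*(-8 - 32) = -6 + 3*(-40) = -6 - 120 = -126)
I(q) = -3 + 5*q (I(q) = 5*q - 1*3 = 5*q - 3 = -3 + 5*q)
(-128 + h)*I(-5) = (-128 - 126)*(-3 + 5*(-5)) = -254*(-3 - 25) = -254*(-28) = 7112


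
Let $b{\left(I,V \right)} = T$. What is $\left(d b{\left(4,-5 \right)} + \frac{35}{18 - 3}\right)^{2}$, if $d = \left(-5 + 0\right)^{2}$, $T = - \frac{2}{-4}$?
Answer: $\frac{7921}{36} \approx 220.03$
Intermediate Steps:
$T = \frac{1}{2}$ ($T = \left(-2\right) \left(- \frac{1}{4}\right) = \frac{1}{2} \approx 0.5$)
$b{\left(I,V \right)} = \frac{1}{2}$
$d = 25$ ($d = \left(-5\right)^{2} = 25$)
$\left(d b{\left(4,-5 \right)} + \frac{35}{18 - 3}\right)^{2} = \left(25 \cdot \frac{1}{2} + \frac{35}{18 - 3}\right)^{2} = \left(\frac{25}{2} + \frac{35}{18 - 3}\right)^{2} = \left(\frac{25}{2} + \frac{35}{15}\right)^{2} = \left(\frac{25}{2} + 35 \cdot \frac{1}{15}\right)^{2} = \left(\frac{25}{2} + \frac{7}{3}\right)^{2} = \left(\frac{89}{6}\right)^{2} = \frac{7921}{36}$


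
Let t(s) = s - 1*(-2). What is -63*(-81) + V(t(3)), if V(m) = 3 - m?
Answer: 5101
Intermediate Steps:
t(s) = 2 + s (t(s) = s + 2 = 2 + s)
-63*(-81) + V(t(3)) = -63*(-81) + (3 - (2 + 3)) = 5103 + (3 - 1*5) = 5103 + (3 - 5) = 5103 - 2 = 5101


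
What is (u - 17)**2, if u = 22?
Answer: 25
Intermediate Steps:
(u - 17)**2 = (22 - 17)**2 = 5**2 = 25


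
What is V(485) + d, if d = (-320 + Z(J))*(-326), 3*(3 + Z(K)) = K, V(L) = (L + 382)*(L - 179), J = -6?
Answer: 371252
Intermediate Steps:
V(L) = (-179 + L)*(382 + L) (V(L) = (382 + L)*(-179 + L) = (-179 + L)*(382 + L))
Z(K) = -3 + K/3
d = 105950 (d = (-320 + (-3 + (1/3)*(-6)))*(-326) = (-320 + (-3 - 2))*(-326) = (-320 - 5)*(-326) = -325*(-326) = 105950)
V(485) + d = (-68378 + 485**2 + 203*485) + 105950 = (-68378 + 235225 + 98455) + 105950 = 265302 + 105950 = 371252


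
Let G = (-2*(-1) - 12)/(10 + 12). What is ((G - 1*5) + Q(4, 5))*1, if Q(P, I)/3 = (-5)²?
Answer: 765/11 ≈ 69.545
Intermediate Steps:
Q(P, I) = 75 (Q(P, I) = 3*(-5)² = 3*25 = 75)
G = -5/11 (G = (2 - 12)/22 = -10*1/22 = -5/11 ≈ -0.45455)
((G - 1*5) + Q(4, 5))*1 = ((-5/11 - 1*5) + 75)*1 = ((-5/11 - 5) + 75)*1 = (-60/11 + 75)*1 = (765/11)*1 = 765/11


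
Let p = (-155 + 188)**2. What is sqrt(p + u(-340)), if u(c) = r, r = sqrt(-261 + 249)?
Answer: sqrt(1089 + 2*I*sqrt(3)) ≈ 33.0 + 0.0525*I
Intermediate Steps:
r = 2*I*sqrt(3) (r = sqrt(-12) = 2*I*sqrt(3) ≈ 3.4641*I)
p = 1089 (p = 33**2 = 1089)
u(c) = 2*I*sqrt(3)
sqrt(p + u(-340)) = sqrt(1089 + 2*I*sqrt(3))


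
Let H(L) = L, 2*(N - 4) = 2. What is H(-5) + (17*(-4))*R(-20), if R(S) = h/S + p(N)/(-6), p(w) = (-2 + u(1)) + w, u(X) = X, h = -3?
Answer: 452/15 ≈ 30.133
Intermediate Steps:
N = 5 (N = 4 + (1/2)*2 = 4 + 1 = 5)
p(w) = -1 + w (p(w) = (-2 + 1) + w = -1 + w)
R(S) = -2/3 - 3/S (R(S) = -3/S + (-1 + 5)/(-6) = -3/S + 4*(-1/6) = -3/S - 2/3 = -2/3 - 3/S)
H(-5) + (17*(-4))*R(-20) = -5 + (17*(-4))*(-2/3 - 3/(-20)) = -5 - 68*(-2/3 - 3*(-1/20)) = -5 - 68*(-2/3 + 3/20) = -5 - 68*(-31/60) = -5 + 527/15 = 452/15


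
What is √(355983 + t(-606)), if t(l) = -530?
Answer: √355453 ≈ 596.20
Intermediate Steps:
√(355983 + t(-606)) = √(355983 - 530) = √355453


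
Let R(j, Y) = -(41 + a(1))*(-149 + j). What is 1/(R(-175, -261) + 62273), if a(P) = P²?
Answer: 1/75881 ≈ 1.3179e-5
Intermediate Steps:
R(j, Y) = 6258 - 42*j (R(j, Y) = -(41 + 1²)*(-149 + j) = -(41 + 1)*(-149 + j) = -42*(-149 + j) = -(-6258 + 42*j) = 6258 - 42*j)
1/(R(-175, -261) + 62273) = 1/((6258 - 42*(-175)) + 62273) = 1/((6258 + 7350) + 62273) = 1/(13608 + 62273) = 1/75881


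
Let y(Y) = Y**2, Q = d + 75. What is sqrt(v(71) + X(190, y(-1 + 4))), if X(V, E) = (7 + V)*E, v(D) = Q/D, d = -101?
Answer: sqrt(8935847)/71 ≈ 42.103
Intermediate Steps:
Q = -26 (Q = -101 + 75 = -26)
v(D) = -26/D
X(V, E) = E*(7 + V)
sqrt(v(71) + X(190, y(-1 + 4))) = sqrt(-26/71 + (-1 + 4)**2*(7 + 190)) = sqrt(-26*1/71 + 3**2*197) = sqrt(-26/71 + 9*197) = sqrt(-26/71 + 1773) = sqrt(125857/71) = sqrt(8935847)/71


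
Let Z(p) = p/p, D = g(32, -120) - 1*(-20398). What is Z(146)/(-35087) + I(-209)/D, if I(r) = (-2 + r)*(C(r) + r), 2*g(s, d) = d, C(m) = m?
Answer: 1547291444/356799703 ≈ 4.3366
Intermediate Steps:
g(s, d) = d/2
I(r) = 2*r*(-2 + r) (I(r) = (-2 + r)*(r + r) = (-2 + r)*(2*r) = 2*r*(-2 + r))
D = 20338 (D = (½)*(-120) - 1*(-20398) = -60 + 20398 = 20338)
Z(p) = 1
Z(146)/(-35087) + I(-209)/D = 1/(-35087) + (2*(-209)*(-2 - 209))/20338 = 1*(-1/35087) + (2*(-209)*(-211))*(1/20338) = -1/35087 + 88198*(1/20338) = -1/35087 + 44099/10169 = 1547291444/356799703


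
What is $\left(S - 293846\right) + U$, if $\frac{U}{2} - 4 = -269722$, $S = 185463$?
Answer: $-647819$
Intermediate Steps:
$U = -539436$ ($U = 8 + 2 \left(-269722\right) = 8 - 539444 = -539436$)
$\left(S - 293846\right) + U = \left(185463 - 293846\right) - 539436 = -108383 - 539436 = -647819$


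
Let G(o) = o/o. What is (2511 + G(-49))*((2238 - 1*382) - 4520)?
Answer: -6691968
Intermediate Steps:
G(o) = 1
(2511 + G(-49))*((2238 - 1*382) - 4520) = (2511 + 1)*((2238 - 1*382) - 4520) = 2512*((2238 - 382) - 4520) = 2512*(1856 - 4520) = 2512*(-2664) = -6691968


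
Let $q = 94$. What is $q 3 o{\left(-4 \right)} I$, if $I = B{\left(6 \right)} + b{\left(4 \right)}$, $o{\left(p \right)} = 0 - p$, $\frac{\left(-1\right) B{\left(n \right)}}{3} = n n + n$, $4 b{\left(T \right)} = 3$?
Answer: $-141282$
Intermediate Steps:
$b{\left(T \right)} = \frac{3}{4}$ ($b{\left(T \right)} = \frac{1}{4} \cdot 3 = \frac{3}{4}$)
$B{\left(n \right)} = - 3 n - 3 n^{2}$ ($B{\left(n \right)} = - 3 \left(n n + n\right) = - 3 \left(n^{2} + n\right) = - 3 \left(n + n^{2}\right) = - 3 n - 3 n^{2}$)
$o{\left(p \right)} = - p$
$I = - \frac{501}{4}$ ($I = \left(-3\right) 6 \left(1 + 6\right) + \frac{3}{4} = \left(-3\right) 6 \cdot 7 + \frac{3}{4} = -126 + \frac{3}{4} = - \frac{501}{4} \approx -125.25$)
$q 3 o{\left(-4 \right)} I = 94 \cdot 3 \left(\left(-1\right) \left(-4\right)\right) \left(- \frac{501}{4}\right) = 94 \cdot 3 \cdot 4 \left(- \frac{501}{4}\right) = 94 \cdot 12 \left(- \frac{501}{4}\right) = 1128 \left(- \frac{501}{4}\right) = -141282$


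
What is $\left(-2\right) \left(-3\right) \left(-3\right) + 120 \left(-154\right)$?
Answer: $-18498$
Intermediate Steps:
$\left(-2\right) \left(-3\right) \left(-3\right) + 120 \left(-154\right) = 6 \left(-3\right) - 18480 = -18 - 18480 = -18498$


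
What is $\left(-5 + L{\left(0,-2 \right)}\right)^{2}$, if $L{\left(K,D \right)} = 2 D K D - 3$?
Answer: $64$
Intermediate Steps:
$L{\left(K,D \right)} = -3 + 2 K D^{2}$ ($L{\left(K,D \right)} = 2 D K D - 3 = 2 K D^{2} - 3 = -3 + 2 K D^{2}$)
$\left(-5 + L{\left(0,-2 \right)}\right)^{2} = \left(-5 - \left(3 + 0 \left(-2\right)^{2}\right)\right)^{2} = \left(-5 - \left(3 + 0 \cdot 4\right)\right)^{2} = \left(-5 + \left(-3 + 0\right)\right)^{2} = \left(-5 - 3\right)^{2} = \left(-8\right)^{2} = 64$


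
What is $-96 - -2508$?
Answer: $2412$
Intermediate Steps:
$-96 - -2508 = -96 + 2508 = 2412$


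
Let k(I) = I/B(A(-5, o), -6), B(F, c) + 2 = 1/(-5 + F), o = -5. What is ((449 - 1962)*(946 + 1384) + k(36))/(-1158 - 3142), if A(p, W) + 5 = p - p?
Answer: 493543/602 ≈ 819.84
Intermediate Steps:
A(p, W) = -5 (A(p, W) = -5 + (p - p) = -5 + 0 = -5)
B(F, c) = -2 + 1/(-5 + F)
k(I) = -10*I/21 (k(I) = I/(((11 - 2*(-5))/(-5 - 5))) = I/(((11 + 10)/(-10))) = I/((-⅒*21)) = I/(-21/10) = I*(-10/21) = -10*I/21)
((449 - 1962)*(946 + 1384) + k(36))/(-1158 - 3142) = ((449 - 1962)*(946 + 1384) - 10/21*36)/(-1158 - 3142) = (-1513*2330 - 120/7)/(-4300) = (-3525290 - 120/7)*(-1/4300) = -24677150/7*(-1/4300) = 493543/602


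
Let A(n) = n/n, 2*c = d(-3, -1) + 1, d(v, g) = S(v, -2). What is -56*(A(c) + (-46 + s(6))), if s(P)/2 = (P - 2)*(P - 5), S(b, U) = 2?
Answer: 2072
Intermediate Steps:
s(P) = 2*(-5 + P)*(-2 + P) (s(P) = 2*((P - 2)*(P - 5)) = 2*((-2 + P)*(-5 + P)) = 2*((-5 + P)*(-2 + P)) = 2*(-5 + P)*(-2 + P))
d(v, g) = 2
c = 3/2 (c = (2 + 1)/2 = (1/2)*3 = 3/2 ≈ 1.5000)
A(n) = 1
-56*(A(c) + (-46 + s(6))) = -56*(1 + (-46 + (20 - 14*6 + 2*6**2))) = -56*(1 + (-46 + (20 - 84 + 2*36))) = -56*(1 + (-46 + (20 - 84 + 72))) = -56*(1 + (-46 + 8)) = -56*(1 - 38) = -56*(-37) = 2072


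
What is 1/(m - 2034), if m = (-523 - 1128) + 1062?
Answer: -1/2623 ≈ -0.00038124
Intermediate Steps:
m = -589 (m = -1651 + 1062 = -589)
1/(m - 2034) = 1/(-589 - 2034) = 1/(-2623) = -1/2623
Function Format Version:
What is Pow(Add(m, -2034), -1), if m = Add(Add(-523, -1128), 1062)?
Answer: Rational(-1, 2623) ≈ -0.00038124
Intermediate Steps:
m = -589 (m = Add(-1651, 1062) = -589)
Pow(Add(m, -2034), -1) = Pow(Add(-589, -2034), -1) = Pow(-2623, -1) = Rational(-1, 2623)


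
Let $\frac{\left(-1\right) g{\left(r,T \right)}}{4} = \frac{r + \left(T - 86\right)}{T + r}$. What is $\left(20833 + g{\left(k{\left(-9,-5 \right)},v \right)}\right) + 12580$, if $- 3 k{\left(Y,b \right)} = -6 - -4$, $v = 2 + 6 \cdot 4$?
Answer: $\frac{334219}{10} \approx 33422.0$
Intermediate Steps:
$v = 26$ ($v = 2 + 24 = 26$)
$k{\left(Y,b \right)} = \frac{2}{3}$ ($k{\left(Y,b \right)} = - \frac{-6 - -4}{3} = - \frac{-6 + 4}{3} = \left(- \frac{1}{3}\right) \left(-2\right) = \frac{2}{3}$)
$g{\left(r,T \right)} = - \frac{4 \left(-86 + T + r\right)}{T + r}$ ($g{\left(r,T \right)} = - 4 \frac{r + \left(T - 86\right)}{T + r} = - 4 \frac{r + \left(-86 + T\right)}{T + r} = - 4 \frac{-86 + T + r}{T + r} = - \frac{4 \left(-86 + T + r\right)}{T + r}$)
$\left(20833 + g{\left(k{\left(-9,-5 \right)},v \right)}\right) + 12580 = \left(20833 + \frac{4 \left(86 - 26 - \frac{2}{3}\right)}{26 + \frac{2}{3}}\right) + 12580 = \left(20833 + \frac{4 \left(86 - 26 - \frac{2}{3}\right)}{\frac{80}{3}}\right) + 12580 = \left(20833 + 4 \cdot \frac{3}{80} \cdot \frac{178}{3}\right) + 12580 = \left(20833 + \frac{89}{10}\right) + 12580 = \frac{208419}{10} + 12580 = \frac{334219}{10}$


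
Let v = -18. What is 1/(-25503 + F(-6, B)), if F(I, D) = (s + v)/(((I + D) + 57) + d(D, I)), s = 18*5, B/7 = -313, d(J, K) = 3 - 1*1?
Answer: -1069/27262743 ≈ -3.9211e-5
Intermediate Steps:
d(J, K) = 2 (d(J, K) = 3 - 1 = 2)
B = -2191 (B = 7*(-313) = -2191)
s = 90
F(I, D) = 72/(59 + D + I) (F(I, D) = (90 - 18)/(((I + D) + 57) + 2) = 72/(((D + I) + 57) + 2) = 72/((57 + D + I) + 2) = 72/(59 + D + I))
1/(-25503 + F(-6, B)) = 1/(-25503 + 72/(59 - 2191 - 6)) = 1/(-25503 + 72/(-2138)) = 1/(-25503 + 72*(-1/2138)) = 1/(-25503 - 36/1069) = 1/(-27262743/1069) = -1069/27262743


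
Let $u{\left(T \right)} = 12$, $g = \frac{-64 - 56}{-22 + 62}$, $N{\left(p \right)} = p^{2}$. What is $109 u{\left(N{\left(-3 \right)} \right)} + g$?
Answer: $1305$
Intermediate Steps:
$g = -3$ ($g = - \frac{120}{40} = \left(-120\right) \frac{1}{40} = -3$)
$109 u{\left(N{\left(-3 \right)} \right)} + g = 109 \cdot 12 - 3 = 1308 - 3 = 1305$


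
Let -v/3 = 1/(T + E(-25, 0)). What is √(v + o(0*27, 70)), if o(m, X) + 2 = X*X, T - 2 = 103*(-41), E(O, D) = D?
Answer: √9696322209/1407 ≈ 69.986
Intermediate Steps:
T = -4221 (T = 2 + 103*(-41) = 2 - 4223 = -4221)
o(m, X) = -2 + X² (o(m, X) = -2 + X*X = -2 + X²)
v = 1/1407 (v = -3/(-4221 + 0) = -3/(-4221) = -3*(-1/4221) = 1/1407 ≈ 0.00071073)
√(v + o(0*27, 70)) = √(1/1407 + (-2 + 70²)) = √(1/1407 + (-2 + 4900)) = √(1/1407 + 4898) = √(6891487/1407) = √9696322209/1407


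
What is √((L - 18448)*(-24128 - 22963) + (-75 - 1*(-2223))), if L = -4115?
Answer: √1062516381 ≈ 32596.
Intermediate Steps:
√((L - 18448)*(-24128 - 22963) + (-75 - 1*(-2223))) = √((-4115 - 18448)*(-24128 - 22963) + (-75 - 1*(-2223))) = √(-22563*(-47091) + (-75 + 2223)) = √(1062514233 + 2148) = √1062516381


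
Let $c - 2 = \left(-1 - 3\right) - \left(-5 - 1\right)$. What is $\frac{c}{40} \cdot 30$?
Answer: $3$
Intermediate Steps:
$c = 4$ ($c = 2 - -2 = 2 + \left(-4 + 6\right) = 2 + 2 = 4$)
$\frac{c}{40} \cdot 30 = \frac{1}{40} \cdot 4 \cdot 30 = \frac{1}{10} \cdot 30 = 3$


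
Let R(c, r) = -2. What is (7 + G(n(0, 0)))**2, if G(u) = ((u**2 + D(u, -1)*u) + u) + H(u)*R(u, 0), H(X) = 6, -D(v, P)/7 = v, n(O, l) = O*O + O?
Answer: 25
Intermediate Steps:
n(O, l) = O + O**2 (n(O, l) = O**2 + O = O + O**2)
D(v, P) = -7*v
G(u) = -12 + u - 6*u**2 (G(u) = ((u**2 + (-7*u)*u) + u) + 6*(-2) = ((u**2 - 7*u**2) + u) - 12 = (-6*u**2 + u) - 12 = (u - 6*u**2) - 12 = -12 + u - 6*u**2)
(7 + G(n(0, 0)))**2 = (7 + (-12 + 0*(1 + 0) - 6*(0*(1 + 0))**2))**2 = (7 + (-12 + 0*1 - 6*(0*1)**2))**2 = (7 + (-12 + 0 - 6*0**2))**2 = (7 + (-12 + 0 - 6*0))**2 = (7 + (-12 + 0 + 0))**2 = (7 - 12)**2 = (-5)**2 = 25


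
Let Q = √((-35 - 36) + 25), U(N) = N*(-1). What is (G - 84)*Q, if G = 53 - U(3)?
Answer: -28*I*√46 ≈ -189.91*I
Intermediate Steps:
U(N) = -N
Q = I*√46 (Q = √(-71 + 25) = √(-46) = I*√46 ≈ 6.7823*I)
G = 56 (G = 53 - (-1)*3 = 53 - 1*(-3) = 53 + 3 = 56)
(G - 84)*Q = (56 - 84)*(I*√46) = -28*I*√46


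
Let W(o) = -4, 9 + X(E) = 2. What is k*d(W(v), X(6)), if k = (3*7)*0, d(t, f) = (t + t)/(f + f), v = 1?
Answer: 0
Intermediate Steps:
X(E) = -7 (X(E) = -9 + 2 = -7)
d(t, f) = t/f (d(t, f) = (2*t)/((2*f)) = (2*t)*(1/(2*f)) = t/f)
k = 0 (k = 21*0 = 0)
k*d(W(v), X(6)) = 0*(-4/(-7)) = 0*(-4*(-1/7)) = 0*(4/7) = 0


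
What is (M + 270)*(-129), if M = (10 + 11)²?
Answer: -91719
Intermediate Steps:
M = 441 (M = 21² = 441)
(M + 270)*(-129) = (441 + 270)*(-129) = 711*(-129) = -91719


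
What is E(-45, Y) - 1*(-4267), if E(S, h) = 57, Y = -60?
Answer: 4324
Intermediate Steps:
E(-45, Y) - 1*(-4267) = 57 - 1*(-4267) = 57 + 4267 = 4324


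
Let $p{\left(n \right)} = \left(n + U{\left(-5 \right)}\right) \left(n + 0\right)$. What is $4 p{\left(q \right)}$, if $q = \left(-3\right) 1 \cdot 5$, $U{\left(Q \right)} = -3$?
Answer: $1080$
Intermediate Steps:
$q = -15$ ($q = \left(-3\right) 5 = -15$)
$p{\left(n \right)} = n \left(-3 + n\right)$ ($p{\left(n \right)} = \left(n - 3\right) \left(n + 0\right) = \left(-3 + n\right) n = n \left(-3 + n\right)$)
$4 p{\left(q \right)} = 4 \left(- 15 \left(-3 - 15\right)\right) = 4 \left(\left(-15\right) \left(-18\right)\right) = 4 \cdot 270 = 1080$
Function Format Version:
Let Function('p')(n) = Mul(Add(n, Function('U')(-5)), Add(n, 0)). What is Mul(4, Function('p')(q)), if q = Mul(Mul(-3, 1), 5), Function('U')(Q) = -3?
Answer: 1080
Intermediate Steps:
q = -15 (q = Mul(-3, 5) = -15)
Function('p')(n) = Mul(n, Add(-3, n)) (Function('p')(n) = Mul(Add(n, -3), Add(n, 0)) = Mul(Add(-3, n), n) = Mul(n, Add(-3, n)))
Mul(4, Function('p')(q)) = Mul(4, Mul(-15, Add(-3, -15))) = Mul(4, Mul(-15, -18)) = Mul(4, 270) = 1080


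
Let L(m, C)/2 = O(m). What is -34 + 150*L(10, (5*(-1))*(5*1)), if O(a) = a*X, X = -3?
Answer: -9034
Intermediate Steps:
O(a) = -3*a (O(a) = a*(-3) = -3*a)
L(m, C) = -6*m (L(m, C) = 2*(-3*m) = -6*m)
-34 + 150*L(10, (5*(-1))*(5*1)) = -34 + 150*(-6*10) = -34 + 150*(-60) = -34 - 9000 = -9034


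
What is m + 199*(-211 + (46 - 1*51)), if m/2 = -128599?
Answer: -300182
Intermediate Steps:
m = -257198 (m = 2*(-128599) = -257198)
m + 199*(-211 + (46 - 1*51)) = -257198 + 199*(-211 + (46 - 1*51)) = -257198 + 199*(-211 + (46 - 51)) = -257198 + 199*(-211 - 5) = -257198 + 199*(-216) = -257198 - 42984 = -300182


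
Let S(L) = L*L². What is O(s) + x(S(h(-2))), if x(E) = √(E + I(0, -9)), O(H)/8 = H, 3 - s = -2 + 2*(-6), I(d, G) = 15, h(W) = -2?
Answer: 136 + √7 ≈ 138.65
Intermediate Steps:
s = 17 (s = 3 - (-2 + 2*(-6)) = 3 - (-2 - 12) = 3 - 1*(-14) = 3 + 14 = 17)
S(L) = L³
O(H) = 8*H
x(E) = √(15 + E) (x(E) = √(E + 15) = √(15 + E))
O(s) + x(S(h(-2))) = 8*17 + √(15 + (-2)³) = 136 + √(15 - 8) = 136 + √7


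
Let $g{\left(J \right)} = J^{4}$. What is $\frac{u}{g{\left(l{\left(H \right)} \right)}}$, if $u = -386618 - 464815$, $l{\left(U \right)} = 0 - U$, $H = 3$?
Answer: $- \frac{283811}{27} \approx -10512.0$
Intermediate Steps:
$l{\left(U \right)} = - U$
$u = -851433$ ($u = -386618 - 464815 = -851433$)
$\frac{u}{g{\left(l{\left(H \right)} \right)}} = - \frac{851433}{\left(\left(-1\right) 3\right)^{4}} = - \frac{851433}{\left(-3\right)^{4}} = - \frac{851433}{81} = \left(-851433\right) \frac{1}{81} = - \frac{283811}{27}$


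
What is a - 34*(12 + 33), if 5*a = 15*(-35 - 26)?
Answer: -1713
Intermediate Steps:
a = -183 (a = (15*(-35 - 26))/5 = (15*(-61))/5 = (⅕)*(-915) = -183)
a - 34*(12 + 33) = -183 - 34*(12 + 33) = -183 - 34*45 = -183 - 1530 = -1713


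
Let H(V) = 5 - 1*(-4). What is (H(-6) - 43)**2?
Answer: 1156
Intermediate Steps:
H(V) = 9 (H(V) = 5 + 4 = 9)
(H(-6) - 43)**2 = (9 - 43)**2 = (-34)**2 = 1156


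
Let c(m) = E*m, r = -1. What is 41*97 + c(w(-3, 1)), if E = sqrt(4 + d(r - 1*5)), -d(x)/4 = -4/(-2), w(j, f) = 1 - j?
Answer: 3977 + 8*I ≈ 3977.0 + 8.0*I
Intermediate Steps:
d(x) = -8 (d(x) = -(-16)/(-2) = -(-16)*(-1)/2 = -4*2 = -8)
E = 2*I (E = sqrt(4 - 8) = sqrt(-4) = 2*I ≈ 2.0*I)
c(m) = 2*I*m (c(m) = (2*I)*m = 2*I*m)
41*97 + c(w(-3, 1)) = 41*97 + 2*I*(1 - 1*(-3)) = 3977 + 2*I*(1 + 3) = 3977 + 2*I*4 = 3977 + 8*I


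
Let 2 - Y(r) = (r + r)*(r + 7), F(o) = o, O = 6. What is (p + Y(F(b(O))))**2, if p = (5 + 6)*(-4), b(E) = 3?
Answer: 10404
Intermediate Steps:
p = -44 (p = 11*(-4) = -44)
Y(r) = 2 - 2*r*(7 + r) (Y(r) = 2 - (r + r)*(r + 7) = 2 - 2*r*(7 + r))
(p + Y(F(b(O))))**2 = (-44 + (2 - 14*3 - 2*3**2))**2 = (-44 + (2 - 42 - 2*9))**2 = (-44 + (2 - 42 - 18))**2 = (-44 - 58)**2 = (-102)**2 = 10404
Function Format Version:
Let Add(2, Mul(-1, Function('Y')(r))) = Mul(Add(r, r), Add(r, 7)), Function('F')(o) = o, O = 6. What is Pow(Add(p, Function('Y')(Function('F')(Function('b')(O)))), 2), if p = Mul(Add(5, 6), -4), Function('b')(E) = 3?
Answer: 10404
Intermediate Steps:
p = -44 (p = Mul(11, -4) = -44)
Function('Y')(r) = Add(2, Mul(-2, r, Add(7, r))) (Function('Y')(r) = Add(2, Mul(-1, Mul(Add(r, r), Add(r, 7)))) = Add(2, Mul(-1, Mul(Mul(2, r), Add(7, r)))) = Add(2, Mul(-1, Mul(2, r, Add(7, r)))) = Add(2, Mul(-2, r, Add(7, r))))
Pow(Add(p, Function('Y')(Function('F')(Function('b')(O)))), 2) = Pow(Add(-44, Add(2, Mul(-14, 3), Mul(-2, Pow(3, 2)))), 2) = Pow(Add(-44, Add(2, -42, Mul(-2, 9))), 2) = Pow(Add(-44, Add(2, -42, -18)), 2) = Pow(Add(-44, -58), 2) = Pow(-102, 2) = 10404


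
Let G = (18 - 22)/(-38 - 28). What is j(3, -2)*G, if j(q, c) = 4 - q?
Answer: 2/33 ≈ 0.060606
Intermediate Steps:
G = 2/33 (G = -4/(-66) = -4*(-1/66) = 2/33 ≈ 0.060606)
j(3, -2)*G = (4 - 1*3)*(2/33) = (4 - 3)*(2/33) = 1*(2/33) = 2/33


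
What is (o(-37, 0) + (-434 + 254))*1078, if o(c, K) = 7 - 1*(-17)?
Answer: -168168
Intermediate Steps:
o(c, K) = 24 (o(c, K) = 7 + 17 = 24)
(o(-37, 0) + (-434 + 254))*1078 = (24 + (-434 + 254))*1078 = (24 - 180)*1078 = -156*1078 = -168168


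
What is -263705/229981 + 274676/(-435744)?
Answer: -44519533169/25053210216 ≈ -1.7770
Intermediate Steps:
-263705/229981 + 274676/(-435744) = -263705*1/229981 + 274676*(-1/435744) = -263705/229981 - 68669/108936 = -44519533169/25053210216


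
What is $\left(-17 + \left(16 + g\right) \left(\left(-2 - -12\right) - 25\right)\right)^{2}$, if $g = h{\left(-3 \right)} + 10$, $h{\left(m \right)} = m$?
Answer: $131044$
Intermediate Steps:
$g = 7$ ($g = -3 + 10 = 7$)
$\left(-17 + \left(16 + g\right) \left(\left(-2 - -12\right) - 25\right)\right)^{2} = \left(-17 + \left(16 + 7\right) \left(\left(-2 - -12\right) - 25\right)\right)^{2} = \left(-17 + 23 \left(\left(-2 + 12\right) - 25\right)\right)^{2} = \left(-17 + 23 \left(10 - 25\right)\right)^{2} = \left(-17 + 23 \left(-15\right)\right)^{2} = \left(-17 - 345\right)^{2} = \left(-362\right)^{2} = 131044$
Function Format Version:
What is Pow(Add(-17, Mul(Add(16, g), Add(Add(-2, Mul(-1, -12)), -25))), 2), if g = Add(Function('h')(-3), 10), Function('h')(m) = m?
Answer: 131044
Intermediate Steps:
g = 7 (g = Add(-3, 10) = 7)
Pow(Add(-17, Mul(Add(16, g), Add(Add(-2, Mul(-1, -12)), -25))), 2) = Pow(Add(-17, Mul(Add(16, 7), Add(Add(-2, Mul(-1, -12)), -25))), 2) = Pow(Add(-17, Mul(23, Add(Add(-2, 12), -25))), 2) = Pow(Add(-17, Mul(23, Add(10, -25))), 2) = Pow(Add(-17, Mul(23, -15)), 2) = Pow(Add(-17, -345), 2) = Pow(-362, 2) = 131044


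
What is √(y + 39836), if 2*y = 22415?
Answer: 3*√22686/2 ≈ 225.93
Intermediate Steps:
y = 22415/2 (y = (½)*22415 = 22415/2 ≈ 11208.)
√(y + 39836) = √(22415/2 + 39836) = √(102087/2) = 3*√22686/2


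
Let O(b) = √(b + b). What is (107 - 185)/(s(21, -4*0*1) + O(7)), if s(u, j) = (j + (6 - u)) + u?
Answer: -234/11 + 39*√14/11 ≈ -8.0069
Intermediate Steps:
s(u, j) = 6 + j (s(u, j) = (6 + j - u) + u = 6 + j)
O(b) = √2*√b (O(b) = √(2*b) = √2*√b)
(107 - 185)/(s(21, -4*0*1) + O(7)) = (107 - 185)/((6 - 4*0*1) + √2*√7) = -78/((6 + 0*1) + √14) = -78/((6 + 0) + √14) = -78/(6 + √14)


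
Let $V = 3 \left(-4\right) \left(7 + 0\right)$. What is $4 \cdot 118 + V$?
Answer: $388$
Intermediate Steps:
$V = -84$ ($V = \left(-12\right) 7 = -84$)
$4 \cdot 118 + V = 4 \cdot 118 - 84 = 472 - 84 = 388$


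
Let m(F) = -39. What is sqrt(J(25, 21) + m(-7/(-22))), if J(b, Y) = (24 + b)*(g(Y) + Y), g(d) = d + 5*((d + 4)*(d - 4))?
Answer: 4*sqrt(6634) ≈ 325.80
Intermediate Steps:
g(d) = d + 5*(-4 + d)*(4 + d) (g(d) = d + 5*((4 + d)*(-4 + d)) = d + 5*((-4 + d)*(4 + d)) = d + 5*(-4 + d)*(4 + d))
J(b, Y) = (24 + b)*(-80 + 2*Y + 5*Y**2) (J(b, Y) = (24 + b)*((-80 + Y + 5*Y**2) + Y) = (24 + b)*(-80 + 2*Y + 5*Y**2))
sqrt(J(25, 21) + m(-7/(-22))) = sqrt((-1920 + 48*21 + 120*21**2 + 21*25 + 25*(-80 + 21 + 5*21**2)) - 39) = sqrt((-1920 + 1008 + 120*441 + 525 + 25*(-80 + 21 + 5*441)) - 39) = sqrt((-1920 + 1008 + 52920 + 525 + 25*(-80 + 21 + 2205)) - 39) = sqrt((-1920 + 1008 + 52920 + 525 + 25*2146) - 39) = sqrt((-1920 + 1008 + 52920 + 525 + 53650) - 39) = sqrt(106183 - 39) = sqrt(106144) = 4*sqrt(6634)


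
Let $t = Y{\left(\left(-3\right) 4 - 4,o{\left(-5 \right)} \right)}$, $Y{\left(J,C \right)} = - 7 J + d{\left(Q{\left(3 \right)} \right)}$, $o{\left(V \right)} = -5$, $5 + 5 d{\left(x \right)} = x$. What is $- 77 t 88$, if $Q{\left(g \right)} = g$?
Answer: $- \frac{3781008}{5} \approx -7.562 \cdot 10^{5}$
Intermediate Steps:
$d{\left(x \right)} = -1 + \frac{x}{5}$
$Y{\left(J,C \right)} = - \frac{2}{5} - 7 J$ ($Y{\left(J,C \right)} = - 7 J + \left(-1 + \frac{1}{5} \cdot 3\right) = - 7 J + \left(-1 + \frac{3}{5}\right) = - 7 J - \frac{2}{5} = - \frac{2}{5} - 7 J$)
$t = \frac{558}{5}$ ($t = - \frac{2}{5} - 7 \left(\left(-3\right) 4 - 4\right) = - \frac{2}{5} - 7 \left(-12 - 4\right) = - \frac{2}{5} - -112 = - \frac{2}{5} + 112 = \frac{558}{5} \approx 111.6$)
$- 77 t 88 = \left(-77\right) \frac{558}{5} \cdot 88 = \left(- \frac{42966}{5}\right) 88 = - \frac{3781008}{5}$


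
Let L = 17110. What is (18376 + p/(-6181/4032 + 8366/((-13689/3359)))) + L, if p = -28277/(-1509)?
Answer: 32126022056276758/905315626277 ≈ 35486.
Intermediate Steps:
p = 28277/1509 (p = -28277*(-1/1509) = 28277/1509 ≈ 18.739)
(18376 + p/(-6181/4032 + 8366/((-13689/3359)))) + L = (18376 + 28277/(1509*(-6181/4032 + 8366/((-13689/3359))))) + 17110 = (18376 + 28277/(1509*(-6181*1/4032 + 8366/((-13689*1/3359))))) + 17110 = (18376 + 28277/(1509*(-883/576 + 8366/(-13689/3359)))) + 17110 = (18376 + 28277/(1509*(-883/576 + 8366*(-3359/13689)))) + 17110 = (18376 + 28277/(1509*(-883/576 - 28101394/13689))) + 17110 = (18376 + 28277/(1509*(-1799832259/876096))) + 17110 = (18376 + (28277/1509)*(-876096/1799832259)) + 17110 = (18376 - 8257788864/905315626277) + 17110 = 16636071690677288/905315626277 + 17110 = 32126022056276758/905315626277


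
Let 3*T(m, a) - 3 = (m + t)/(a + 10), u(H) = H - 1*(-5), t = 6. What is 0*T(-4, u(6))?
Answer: 0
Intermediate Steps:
u(H) = 5 + H (u(H) = H + 5 = 5 + H)
T(m, a) = 1 + (6 + m)/(3*(10 + a)) (T(m, a) = 1 + ((m + 6)/(a + 10))/3 = 1 + ((6 + m)/(10 + a))/3 = 1 + (6 + m)/(3*(10 + a)))
0*T(-4, u(6)) = 0*((12 + (5 + 6) + (⅓)*(-4))/(10 + (5 + 6))) = 0*((12 + 11 - 4/3)/(10 + 11)) = 0*((65/3)/21) = 0*((1/21)*(65/3)) = 0*(65/63) = 0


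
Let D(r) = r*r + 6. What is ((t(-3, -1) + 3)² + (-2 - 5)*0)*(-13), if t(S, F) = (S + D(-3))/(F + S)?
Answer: 0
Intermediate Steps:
D(r) = 6 + r² (D(r) = r² + 6 = 6 + r²)
t(S, F) = (15 + S)/(F + S) (t(S, F) = (S + (6 + (-3)²))/(F + S) = (S + (6 + 9))/(F + S) = (S + 15)/(F + S) = (15 + S)/(F + S))
((t(-3, -1) + 3)² + (-2 - 5)*0)*(-13) = (((15 - 3)/(-1 - 3) + 3)² + (-2 - 5)*0)*(-13) = ((12/(-4) + 3)² - 7*0)*(-13) = ((-¼*12 + 3)² + 0)*(-13) = ((-3 + 3)² + 0)*(-13) = (0² + 0)*(-13) = (0 + 0)*(-13) = 0*(-13) = 0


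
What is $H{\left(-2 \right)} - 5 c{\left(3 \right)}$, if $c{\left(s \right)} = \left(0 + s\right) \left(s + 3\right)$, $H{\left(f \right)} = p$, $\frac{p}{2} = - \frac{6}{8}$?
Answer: $- \frac{183}{2} \approx -91.5$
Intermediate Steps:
$p = - \frac{3}{2}$ ($p = 2 \left(- \frac{6}{8}\right) = 2 \left(\left(-6\right) \frac{1}{8}\right) = 2 \left(- \frac{3}{4}\right) = - \frac{3}{2} \approx -1.5$)
$H{\left(f \right)} = - \frac{3}{2}$
$c{\left(s \right)} = s \left(3 + s\right)$
$H{\left(-2 \right)} - 5 c{\left(3 \right)} = - \frac{3}{2} - 5 \cdot 3 \left(3 + 3\right) = - \frac{3}{2} - 5 \cdot 3 \cdot 6 = - \frac{3}{2} - 90 = - \frac{183}{2}$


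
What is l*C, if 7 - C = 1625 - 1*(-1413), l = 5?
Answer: -15155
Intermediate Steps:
C = -3031 (C = 7 - (1625 - 1*(-1413)) = 7 - (1625 + 1413) = 7 - 1*3038 = 7 - 3038 = -3031)
l*C = 5*(-3031) = -15155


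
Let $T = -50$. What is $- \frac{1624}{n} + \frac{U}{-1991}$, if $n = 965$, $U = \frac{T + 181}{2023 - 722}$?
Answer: $- \frac{4206758999}{2499630815} \approx -1.683$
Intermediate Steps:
$U = \frac{131}{1301}$ ($U = \frac{-50 + 181}{2023 - 722} = \frac{131}{1301} \approx 0.10069$)
$- \frac{1624}{n} + \frac{U}{-1991} = - \frac{1624}{965} + \frac{131}{1301 \left(-1991\right)} = \left(-1624\right) \frac{1}{965} + \frac{131}{1301} \left(- \frac{1}{1991}\right) = - \frac{1624}{965} - \frac{131}{2590291} = - \frac{4206758999}{2499630815}$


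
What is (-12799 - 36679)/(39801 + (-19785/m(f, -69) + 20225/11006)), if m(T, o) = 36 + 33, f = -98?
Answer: -1138614724/909366013 ≈ -1.2521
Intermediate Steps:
m(T, o) = 69
(-12799 - 36679)/(39801 + (-19785/m(f, -69) + 20225/11006)) = (-12799 - 36679)/(39801 + (-19785/69 + 20225/11006)) = -49478/(39801 + (-19785*1/69 + 20225*(1/11006))) = -49478/(39801 + (-6595/23 + 20225/11006)) = -49478/(39801 - 72119395/253138) = -49478/10003026143/253138 = -49478*253138/10003026143 = -1138614724/909366013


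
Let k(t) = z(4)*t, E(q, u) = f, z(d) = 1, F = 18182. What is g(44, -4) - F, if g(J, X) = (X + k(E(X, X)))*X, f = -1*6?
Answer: -18142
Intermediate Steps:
f = -6
E(q, u) = -6
k(t) = t (k(t) = 1*t = t)
g(J, X) = X*(-6 + X) (g(J, X) = (X - 6)*X = (-6 + X)*X = X*(-6 + X))
g(44, -4) - F = -4*(-6 - 4) - 1*18182 = -4*(-10) - 18182 = 40 - 18182 = -18142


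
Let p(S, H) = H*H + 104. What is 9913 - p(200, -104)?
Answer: -1007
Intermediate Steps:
p(S, H) = 104 + H**2 (p(S, H) = H**2 + 104 = 104 + H**2)
9913 - p(200, -104) = 9913 - (104 + (-104)**2) = 9913 - (104 + 10816) = 9913 - 1*10920 = 9913 - 10920 = -1007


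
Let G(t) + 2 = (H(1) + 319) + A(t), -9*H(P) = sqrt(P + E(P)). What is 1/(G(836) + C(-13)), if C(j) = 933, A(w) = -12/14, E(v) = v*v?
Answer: 2478924/3096530159 + 441*sqrt(2)/6193060318 ≈ 0.00080065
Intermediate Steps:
E(v) = v**2
A(w) = -6/7 (A(w) = -12*1/14 = -6/7)
H(P) = -sqrt(P + P**2)/9
G(t) = 2213/7 - sqrt(2)/9 (G(t) = -2 + ((-sqrt(1 + 1)/9 + 319) - 6/7) = -2 + ((-sqrt(2)/9 + 319) - 6/7) = -2 + ((319 - sqrt(2)/9) - 6/7) = -2 + (2227/7 - sqrt(2)/9) = 2213/7 - sqrt(2)/9)
1/(G(836) + C(-13)) = 1/((2213/7 - sqrt(2)/9) + 933) = 1/(8744/7 - sqrt(2)/9)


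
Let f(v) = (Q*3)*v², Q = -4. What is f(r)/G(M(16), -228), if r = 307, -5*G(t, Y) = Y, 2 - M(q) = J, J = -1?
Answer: -471245/19 ≈ -24802.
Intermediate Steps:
M(q) = 3 (M(q) = 2 - 1*(-1) = 2 + 1 = 3)
G(t, Y) = -Y/5
f(v) = -12*v² (f(v) = (-4*3)*v² = -12*v²)
f(r)/G(M(16), -228) = (-12*307²)/((-⅕*(-228))) = (-12*94249)/(228/5) = -1130988*5/228 = -471245/19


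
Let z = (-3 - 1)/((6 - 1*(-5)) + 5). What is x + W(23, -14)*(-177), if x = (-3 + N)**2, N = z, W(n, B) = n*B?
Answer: 912073/16 ≈ 57005.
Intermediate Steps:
W(n, B) = B*n
z = -1/4 (z = -4/((6 + 5) + 5) = -4/(11 + 5) = -4/16 = -4*1/16 = -1/4 ≈ -0.25000)
N = -1/4 ≈ -0.25000
x = 169/16 (x = (-3 - 1/4)**2 = (-13/4)**2 = 169/16 ≈ 10.563)
x + W(23, -14)*(-177) = 169/16 - 14*23*(-177) = 169/16 - 322*(-177) = 169/16 + 56994 = 912073/16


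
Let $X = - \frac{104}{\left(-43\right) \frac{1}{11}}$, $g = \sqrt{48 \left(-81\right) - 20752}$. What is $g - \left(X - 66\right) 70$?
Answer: $\frac{118580}{43} + 8 i \sqrt{385} \approx 2757.7 + 156.97 i$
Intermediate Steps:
$g = 8 i \sqrt{385}$ ($g = \sqrt{-3888 - 20752} = \sqrt{-24640} = 8 i \sqrt{385} \approx 156.97 i$)
$X = \frac{1144}{43}$ ($X = - \frac{104}{\left(-43\right) \frac{1}{11}} = - \frac{104}{- \frac{43}{11}} = \left(-104\right) \left(- \frac{11}{43}\right) = \frac{1144}{43} \approx 26.605$)
$g - \left(X - 66\right) 70 = 8 i \sqrt{385} - \left(\frac{1144}{43} - 66\right) 70 = 8 i \sqrt{385} - \left(- \frac{1694}{43}\right) 70 = 8 i \sqrt{385} - - \frac{118580}{43} = 8 i \sqrt{385} + \frac{118580}{43} = \frac{118580}{43} + 8 i \sqrt{385}$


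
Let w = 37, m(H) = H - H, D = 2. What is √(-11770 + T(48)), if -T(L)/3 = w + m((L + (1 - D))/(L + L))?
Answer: 109*I ≈ 109.0*I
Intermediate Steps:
m(H) = 0
T(L) = -111 (T(L) = -3*(37 + 0) = -3*37 = -111)
√(-11770 + T(48)) = √(-11770 - 111) = √(-11881) = 109*I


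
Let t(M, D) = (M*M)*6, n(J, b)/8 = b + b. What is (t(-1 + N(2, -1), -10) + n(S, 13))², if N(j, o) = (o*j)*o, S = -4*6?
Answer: 45796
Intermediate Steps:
S = -24
N(j, o) = j*o² (N(j, o) = (j*o)*o = j*o²)
n(J, b) = 16*b (n(J, b) = 8*(b + b) = 8*(2*b) = 16*b)
t(M, D) = 6*M² (t(M, D) = M²*6 = 6*M²)
(t(-1 + N(2, -1), -10) + n(S, 13))² = (6*(-1 + 2*(-1)²)² + 16*13)² = (6*(-1 + 2*1)² + 208)² = (6*(-1 + 2)² + 208)² = (6*1² + 208)² = (6*1 + 208)² = (6 + 208)² = 214² = 45796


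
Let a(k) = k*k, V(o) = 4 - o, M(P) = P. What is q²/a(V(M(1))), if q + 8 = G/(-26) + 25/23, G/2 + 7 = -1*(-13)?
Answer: 540225/89401 ≈ 6.0427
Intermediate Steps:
G = 12 (G = -14 + 2*(-1*(-13)) = -14 + 2*13 = -14 + 26 = 12)
a(k) = k²
q = -2205/299 (q = -8 + (12/(-26) + 25/23) = -8 + (12*(-1/26) + 25*(1/23)) = -8 + (-6/13 + 25/23) = -8 + 187/299 = -2205/299 ≈ -7.3746)
q²/a(V(M(1))) = (-2205/299)²/((4 - 1*1)²) = 4862025/(89401*((4 - 1)²)) = 4862025/(89401*(3²)) = (4862025/89401)/9 = (4862025/89401)*(⅑) = 540225/89401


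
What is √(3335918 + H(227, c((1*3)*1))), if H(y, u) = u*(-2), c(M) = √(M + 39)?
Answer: √(3335918 - 2*√42) ≈ 1826.4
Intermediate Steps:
c(M) = √(39 + M)
H(y, u) = -2*u
√(3335918 + H(227, c((1*3)*1))) = √(3335918 - 2*√(39 + (1*3)*1)) = √(3335918 - 2*√(39 + 3*1)) = √(3335918 - 2*√(39 + 3)) = √(3335918 - 2*√42)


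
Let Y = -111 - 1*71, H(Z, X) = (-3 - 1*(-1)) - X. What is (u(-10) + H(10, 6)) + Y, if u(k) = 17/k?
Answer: -1917/10 ≈ -191.70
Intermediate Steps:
H(Z, X) = -2 - X (H(Z, X) = (-3 + 1) - X = -2 - X)
Y = -182 (Y = -111 - 71 = -182)
(u(-10) + H(10, 6)) + Y = (17/(-10) + (-2 - 1*6)) - 182 = (17*(-⅒) + (-2 - 6)) - 182 = (-17/10 - 8) - 182 = -97/10 - 182 = -1917/10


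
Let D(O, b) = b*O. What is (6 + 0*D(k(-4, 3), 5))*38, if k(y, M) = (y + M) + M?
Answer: 228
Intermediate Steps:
k(y, M) = y + 2*M (k(y, M) = (M + y) + M = y + 2*M)
D(O, b) = O*b
(6 + 0*D(k(-4, 3), 5))*38 = (6 + 0*((-4 + 2*3)*5))*38 = (6 + 0*((-4 + 6)*5))*38 = (6 + 0*(2*5))*38 = (6 + 0*10)*38 = (6 + 0)*38 = 6*38 = 228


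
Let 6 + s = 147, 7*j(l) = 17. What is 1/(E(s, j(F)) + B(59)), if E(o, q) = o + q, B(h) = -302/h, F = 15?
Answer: 413/57122 ≈ 0.0072301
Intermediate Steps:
j(l) = 17/7 (j(l) = (1/7)*17 = 17/7)
s = 141 (s = -6 + 147 = 141)
1/(E(s, j(F)) + B(59)) = 1/((141 + 17/7) - 302/59) = 1/(1004/7 - 302*1/59) = 1/(1004/7 - 302/59) = 1/(57122/413) = 413/57122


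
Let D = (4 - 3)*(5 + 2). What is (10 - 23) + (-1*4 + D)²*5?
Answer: 32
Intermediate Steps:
D = 7 (D = 1*7 = 7)
(10 - 23) + (-1*4 + D)²*5 = (10 - 23) + (-1*4 + 7)²*5 = -13 + (-4 + 7)²*5 = -13 + 3²*5 = -13 + 9*5 = -13 + 45 = 32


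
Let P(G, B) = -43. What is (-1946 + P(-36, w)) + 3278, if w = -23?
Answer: 1289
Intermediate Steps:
(-1946 + P(-36, w)) + 3278 = (-1946 - 43) + 3278 = -1989 + 3278 = 1289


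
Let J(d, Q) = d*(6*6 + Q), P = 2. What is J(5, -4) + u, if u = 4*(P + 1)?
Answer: 172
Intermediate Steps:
u = 12 (u = 4*(2 + 1) = 4*3 = 12)
J(d, Q) = d*(36 + Q)
J(5, -4) + u = 5*(36 - 4) + 12 = 5*32 + 12 = 160 + 12 = 172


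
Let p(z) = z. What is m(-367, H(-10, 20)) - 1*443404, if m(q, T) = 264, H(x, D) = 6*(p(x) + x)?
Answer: -443140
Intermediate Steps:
H(x, D) = 12*x (H(x, D) = 6*(x + x) = 6*(2*x) = 12*x)
m(-367, H(-10, 20)) - 1*443404 = 264 - 1*443404 = 264 - 443404 = -443140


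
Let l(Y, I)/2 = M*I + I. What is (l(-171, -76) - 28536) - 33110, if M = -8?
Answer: -60582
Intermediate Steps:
l(Y, I) = -14*I (l(Y, I) = 2*(-8*I + I) = 2*(-7*I) = -14*I)
(l(-171, -76) - 28536) - 33110 = (-14*(-76) - 28536) - 33110 = (1064 - 28536) - 33110 = -27472 - 33110 = -60582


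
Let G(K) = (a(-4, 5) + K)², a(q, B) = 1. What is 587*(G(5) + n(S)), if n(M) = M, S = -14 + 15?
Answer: 21719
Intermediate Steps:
S = 1
G(K) = (1 + K)²
587*(G(5) + n(S)) = 587*((1 + 5)² + 1) = 587*(6² + 1) = 587*(36 + 1) = 587*37 = 21719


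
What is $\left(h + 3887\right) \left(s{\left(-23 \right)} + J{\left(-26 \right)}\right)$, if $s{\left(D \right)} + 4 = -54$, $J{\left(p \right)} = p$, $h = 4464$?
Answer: $-701484$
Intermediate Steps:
$s{\left(D \right)} = -58$ ($s{\left(D \right)} = -4 - 54 = -58$)
$\left(h + 3887\right) \left(s{\left(-23 \right)} + J{\left(-26 \right)}\right) = \left(4464 + 3887\right) \left(-58 - 26\right) = 8351 \left(-84\right) = -701484$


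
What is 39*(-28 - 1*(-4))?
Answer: -936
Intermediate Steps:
39*(-28 - 1*(-4)) = 39*(-28 + 4) = 39*(-24) = -936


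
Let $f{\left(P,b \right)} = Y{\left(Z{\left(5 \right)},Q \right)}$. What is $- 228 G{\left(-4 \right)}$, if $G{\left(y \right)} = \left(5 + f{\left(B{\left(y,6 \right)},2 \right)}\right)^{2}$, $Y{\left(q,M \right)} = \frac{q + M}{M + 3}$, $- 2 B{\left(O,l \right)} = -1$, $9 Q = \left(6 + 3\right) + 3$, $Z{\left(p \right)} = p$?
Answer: $- \frac{1608768}{169} \approx -9519.3$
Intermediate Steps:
$Q = \frac{4}{3}$ ($Q = \frac{\left(6 + 3\right) + 3}{9} = \frac{9 + 3}{9} = \frac{1}{9} \cdot 12 = \frac{4}{3} \approx 1.3333$)
$B{\left(O,l \right)} = \frac{1}{2}$ ($B{\left(O,l \right)} = \left(- \frac{1}{2}\right) \left(-1\right) = \frac{1}{2}$)
$Y{\left(q,M \right)} = \frac{M + q}{3 + M}$
$f{\left(P,b \right)} = \frac{19}{13}$ ($f{\left(P,b \right)} = \frac{\frac{4}{3} + 5}{3 + \frac{4}{3}} = \frac{1}{\frac{13}{3}} \cdot \frac{19}{3} = \frac{3}{13} \cdot \frac{19}{3} = \frac{19}{13}$)
$G{\left(y \right)} = \frac{7056}{169}$ ($G{\left(y \right)} = \left(5 + \frac{19}{13}\right)^{2} = \left(\frac{84}{13}\right)^{2} = \frac{7056}{169}$)
$- 228 G{\left(-4 \right)} = \left(-228\right) \frac{7056}{169} = - \frac{1608768}{169}$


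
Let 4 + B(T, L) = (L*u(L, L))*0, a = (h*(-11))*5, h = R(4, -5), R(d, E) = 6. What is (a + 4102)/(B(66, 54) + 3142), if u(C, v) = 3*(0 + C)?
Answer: 1886/1569 ≈ 1.2020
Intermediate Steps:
h = 6
u(C, v) = 3*C
a = -330 (a = (6*(-11))*5 = -66*5 = -330)
B(T, L) = -4 (B(T, L) = -4 + (L*(3*L))*0 = -4 + (3*L²)*0 = -4 + 0 = -4)
(a + 4102)/(B(66, 54) + 3142) = (-330 + 4102)/(-4 + 3142) = 3772/3138 = 3772*(1/3138) = 1886/1569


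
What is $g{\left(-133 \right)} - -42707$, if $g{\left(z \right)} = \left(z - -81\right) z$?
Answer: $49623$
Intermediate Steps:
$g{\left(z \right)} = z \left(81 + z\right)$ ($g{\left(z \right)} = \left(z + 81\right) z = \left(81 + z\right) z = z \left(81 + z\right)$)
$g{\left(-133 \right)} - -42707 = - 133 \left(81 - 133\right) - -42707 = \left(-133\right) \left(-52\right) + 42707 = 6916 + 42707 = 49623$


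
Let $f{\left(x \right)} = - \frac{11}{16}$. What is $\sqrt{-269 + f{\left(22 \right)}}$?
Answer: $\frac{i \sqrt{4315}}{4} \approx 16.422 i$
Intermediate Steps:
$f{\left(x \right)} = - \frac{11}{16}$ ($f{\left(x \right)} = \left(-11\right) \frac{1}{16} = - \frac{11}{16}$)
$\sqrt{-269 + f{\left(22 \right)}} = \sqrt{-269 - \frac{11}{16}} = \sqrt{- \frac{4315}{16}} = \frac{i \sqrt{4315}}{4}$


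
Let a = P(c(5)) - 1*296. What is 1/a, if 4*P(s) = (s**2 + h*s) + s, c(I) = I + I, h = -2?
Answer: -2/547 ≈ -0.0036563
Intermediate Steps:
c(I) = 2*I
P(s) = -s/4 + s**2/4 (P(s) = ((s**2 - 2*s) + s)/4 = (s**2 - s)/4 = -s/4 + s**2/4)
a = -547/2 (a = (2*5)*(-1 + 2*5)/4 - 1*296 = (1/4)*10*(-1 + 10) - 296 = (1/4)*10*9 - 296 = 45/2 - 296 = -547/2 ≈ -273.50)
1/a = 1/(-547/2) = -2/547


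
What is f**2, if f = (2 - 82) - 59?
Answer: 19321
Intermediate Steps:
f = -139 (f = -80 - 59 = -139)
f**2 = (-139)**2 = 19321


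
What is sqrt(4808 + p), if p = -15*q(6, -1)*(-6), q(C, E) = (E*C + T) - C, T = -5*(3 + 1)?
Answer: 2*sqrt(482) ≈ 43.909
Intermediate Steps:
T = -20 (T = -5*4 = -20)
q(C, E) = -20 - C + C*E (q(C, E) = (E*C - 20) - C = (C*E - 20) - C = (-20 + C*E) - C = -20 - C + C*E)
p = -2880 (p = -15*(-20 - 1*6 + 6*(-1))*(-6) = -15*(-20 - 6 - 6)*(-6) = -15*(-32)*(-6) = 480*(-6) = -2880)
sqrt(4808 + p) = sqrt(4808 - 2880) = sqrt(1928) = 2*sqrt(482)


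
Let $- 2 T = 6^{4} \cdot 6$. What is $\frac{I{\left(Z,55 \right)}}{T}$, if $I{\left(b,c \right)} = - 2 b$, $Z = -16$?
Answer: $- \frac{2}{243} \approx -0.0082304$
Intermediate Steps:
$T = -3888$ ($T = - \frac{6^{4} \cdot 6}{2} = - \frac{1296 \cdot 6}{2} = \left(- \frac{1}{2}\right) 7776 = -3888$)
$\frac{I{\left(Z,55 \right)}}{T} = \frac{\left(-2\right) \left(-16\right)}{-3888} = 32 \left(- \frac{1}{3888}\right) = - \frac{2}{243}$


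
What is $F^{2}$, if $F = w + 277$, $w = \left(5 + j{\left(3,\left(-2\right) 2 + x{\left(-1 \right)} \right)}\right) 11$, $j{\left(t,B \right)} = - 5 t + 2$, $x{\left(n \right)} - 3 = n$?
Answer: $35721$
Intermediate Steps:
$x{\left(n \right)} = 3 + n$
$j{\left(t,B \right)} = 2 - 5 t$
$w = -88$ ($w = \left(5 + \left(2 - 15\right)\right) 11 = \left(5 - 13\right) 11 = \left(-8\right) 11 = -88$)
$F = 189$ ($F = -88 + 277 = 189$)
$F^{2} = 189^{2} = 35721$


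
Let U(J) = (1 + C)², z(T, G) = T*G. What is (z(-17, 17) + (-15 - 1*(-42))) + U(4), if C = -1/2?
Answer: -1047/4 ≈ -261.75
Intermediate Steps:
C = -½ (C = -1*½ = -½ ≈ -0.50000)
z(T, G) = G*T
U(J) = ¼ (U(J) = (1 - ½)² = (½)² = ¼)
(z(-17, 17) + (-15 - 1*(-42))) + U(4) = (17*(-17) + (-15 - 1*(-42))) + ¼ = (-289 + (-15 + 42)) + ¼ = (-289 + 27) + ¼ = -262 + ¼ = -1047/4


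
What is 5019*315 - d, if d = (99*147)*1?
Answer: 1566432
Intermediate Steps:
d = 14553 (d = 14553*1 = 14553)
5019*315 - d = 5019*315 - 1*14553 = 1580985 - 14553 = 1566432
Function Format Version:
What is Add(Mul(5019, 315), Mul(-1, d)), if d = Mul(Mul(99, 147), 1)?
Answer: 1566432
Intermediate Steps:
d = 14553 (d = Mul(14553, 1) = 14553)
Add(Mul(5019, 315), Mul(-1, d)) = Add(Mul(5019, 315), Mul(-1, 14553)) = Add(1580985, -14553) = 1566432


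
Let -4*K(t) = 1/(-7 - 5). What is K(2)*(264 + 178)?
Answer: 221/24 ≈ 9.2083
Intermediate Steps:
K(t) = 1/48 (K(t) = -1/(4*(-7 - 5)) = -¼/(-12) = -¼*(-1/12) = 1/48)
K(2)*(264 + 178) = (264 + 178)/48 = (1/48)*442 = 221/24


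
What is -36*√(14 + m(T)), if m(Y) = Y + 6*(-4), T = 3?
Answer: -36*I*√7 ≈ -95.247*I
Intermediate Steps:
m(Y) = -24 + Y (m(Y) = Y - 24 = -24 + Y)
-36*√(14 + m(T)) = -36*√(14 + (-24 + 3)) = -36*√(14 - 21) = -36*I*√7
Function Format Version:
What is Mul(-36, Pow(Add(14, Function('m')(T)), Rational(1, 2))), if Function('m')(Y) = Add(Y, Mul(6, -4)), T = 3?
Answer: Mul(-36, I, Pow(7, Rational(1, 2))) ≈ Mul(-95.247, I)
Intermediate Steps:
Function('m')(Y) = Add(-24, Y) (Function('m')(Y) = Add(Y, -24) = Add(-24, Y))
Mul(-36, Pow(Add(14, Function('m')(T)), Rational(1, 2))) = Mul(-36, Pow(Add(14, Add(-24, 3)), Rational(1, 2))) = Mul(-36, Pow(Add(14, -21), Rational(1, 2))) = Mul(-36, Pow(-7, Rational(1, 2))) = Mul(-36, Mul(I, Pow(7, Rational(1, 2)))) = Mul(-36, I, Pow(7, Rational(1, 2)))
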